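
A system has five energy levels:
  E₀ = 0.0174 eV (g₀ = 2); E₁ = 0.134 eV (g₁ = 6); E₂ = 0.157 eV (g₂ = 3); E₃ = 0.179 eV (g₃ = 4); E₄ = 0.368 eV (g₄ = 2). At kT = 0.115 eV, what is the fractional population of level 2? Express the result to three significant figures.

0.145

Eᵢ/kT = 0.15130, 1.1652, 1.3652, 1.5565, 3.2000.
Z = Σ gᵢe^(−Eᵢ/kT) = 2·e^(−0.15130) + 6·e^(−1.1652) + 3·e^(−1.3652) + 4·e^(−1.5565) + 2·e^(−3.2000) = 1.7192 + 1.8712 + 0.76599 + 0.84349 + 0.081524 = 5.2814.
P₂ = g₂ e^(−E₂/kT) / Z = 0.76599/5.2814 = 0.145.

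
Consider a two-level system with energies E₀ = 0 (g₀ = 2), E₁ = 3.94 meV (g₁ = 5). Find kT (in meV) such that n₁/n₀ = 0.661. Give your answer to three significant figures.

2.96 meV

n₁/n₀ = (g₁/g₀) exp[−(E₁−E₀)/kT] = 0.661.
⇒ (E₁−E₀)/kT = ln((5/2)/0.661) = ln(3.7821) = 1.3303.
kT = 3.94 meV / 1.3303 = 2.96 meV.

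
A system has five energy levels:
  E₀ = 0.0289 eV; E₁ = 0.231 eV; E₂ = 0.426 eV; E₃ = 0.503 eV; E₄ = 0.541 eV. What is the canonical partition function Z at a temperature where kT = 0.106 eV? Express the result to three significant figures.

Eᵢ/kT = 0.27264, 2.1792, 4.0189, 4.7453, 5.1038.
Z = Σ e^(−Eᵢ/kT) = e^(−0.27264) + e^(−2.1792) + e^(−4.0189) + e^(−4.7453) + e^(−5.1038) = 0.76137 + 0.11313 + 0.017973 + 0.0086925 + 0.0060736 = 0.90724.

Z = 0.907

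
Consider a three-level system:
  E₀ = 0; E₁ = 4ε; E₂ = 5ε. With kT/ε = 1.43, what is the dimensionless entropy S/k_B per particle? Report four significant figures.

0.3408

Eᵢ/kT = 0, 2.79720, 3.49650.
Z = Σ e^(−Eᵢ/kT) = e^(−0) + e^(−2.79720) + e^(−3.49650) = 1.00000 + 0.0609806 + 0.0303033 = 1.09128.
⟨E⟩ = Σ EᵢPᵢ = 0.362362 ε.
S/k_B = ln Z + ⟨E⟩/kT = ln(1.09128) + 0.362362/1.43 = 0.0873513 + 0.253400 = 0.3408.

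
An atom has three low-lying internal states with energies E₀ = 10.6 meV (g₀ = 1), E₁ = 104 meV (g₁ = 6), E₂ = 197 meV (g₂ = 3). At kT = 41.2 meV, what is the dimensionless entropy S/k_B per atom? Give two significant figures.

1.4

Eᵢ/kT = 0.2573, 2.524, 4.782.
Z = Σ gᵢe^(−Eᵢ/kT) = 1·e^(−0.2573) + 6·e^(−2.524) + 3·e^(−4.782) = 0.7731 + 0.4808 + 0.02514 = 1.279.
⟨E⟩ = Σ EᵢPᵢ = 49.38 meV.
S/k_B = ln Z + ⟨E⟩/kT = ln(1.279) + 49.38/41.2 = 0.2461 + 1.199 = 1.4.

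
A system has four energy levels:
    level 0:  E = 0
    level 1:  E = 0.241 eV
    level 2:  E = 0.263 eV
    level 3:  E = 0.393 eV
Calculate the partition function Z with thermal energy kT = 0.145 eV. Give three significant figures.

Eᵢ/kT = 0, 1.6621, 1.8138, 2.7103.
Z = Σ e^(−Eᵢ/kT) = e^(−0) + e^(−1.6621) + e^(−1.8138) + e^(−2.7103) = 1.0000 + 0.18974 + 0.16303 + 0.066517 = 1.4193.

Z = 1.42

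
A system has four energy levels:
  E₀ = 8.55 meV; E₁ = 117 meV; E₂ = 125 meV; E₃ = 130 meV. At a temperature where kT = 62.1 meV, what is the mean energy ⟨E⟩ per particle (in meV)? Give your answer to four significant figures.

45.27 meV

Eᵢ/kT = 0.137681, 1.88406, 2.01288, 2.09340.
Z = Σ e^(−Eᵢ/kT) = e^(−0.137681) + e^(−1.88406) + e^(−2.01288) + e^(−2.09340) = 0.871377 + 0.151972 + 0.133603 + 0.123267 = 1.28022.
⟨E⟩ = Σ Eᵢ e^(−Eᵢ/kT) / Z = (8.55·0.871377 + 117·0.151972 + 125·0.133603 + 130·0.123267) / 1.28022 = 45.27 meV.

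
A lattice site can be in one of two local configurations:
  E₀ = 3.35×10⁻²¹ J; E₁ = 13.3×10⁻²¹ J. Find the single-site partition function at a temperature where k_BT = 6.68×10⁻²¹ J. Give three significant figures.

Z = 0.742

Eᵢ/kT = 0.50150, 1.9910.
Z = Σ e^(−Eᵢ/kT) = e^(−0.50150) + e^(−1.9910) = 0.60562 + 0.13656 = 0.74218.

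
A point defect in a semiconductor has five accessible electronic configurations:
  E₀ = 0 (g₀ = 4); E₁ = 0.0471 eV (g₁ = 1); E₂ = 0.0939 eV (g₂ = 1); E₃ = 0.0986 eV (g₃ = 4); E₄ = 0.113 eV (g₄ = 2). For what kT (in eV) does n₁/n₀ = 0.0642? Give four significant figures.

n₁/n₀ = (g₁/g₀) exp[−(E₁−E₀)/kT] = 0.0642.
⇒ (E₁−E₀)/kT = ln((1/4)/0.0642) = ln(3.89408) = 1.35946.
kT = 0.0471 eV / 1.35946 = 0.03465 eV.

0.03465 eV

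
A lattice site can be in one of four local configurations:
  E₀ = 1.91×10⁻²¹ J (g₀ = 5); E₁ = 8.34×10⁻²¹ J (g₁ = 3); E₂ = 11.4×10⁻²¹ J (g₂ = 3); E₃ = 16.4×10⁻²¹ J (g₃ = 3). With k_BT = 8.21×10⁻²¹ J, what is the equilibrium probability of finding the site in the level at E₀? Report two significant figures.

Eᵢ/kT = 0.2326, 1.016, 1.389, 1.998.
Z = Σ gᵢe^(−Eᵢ/kT) = 5·e^(−0.2326) + 3·e^(−1.016) + 3·e^(−1.389) + 3·e^(−1.998) = 3.962 + 1.086 + 0.7480 + 0.4068 = 6.203.
P₀ = g₀ e^(−E₀/kT) / Z = 3.962/6.203 = 0.64.

0.64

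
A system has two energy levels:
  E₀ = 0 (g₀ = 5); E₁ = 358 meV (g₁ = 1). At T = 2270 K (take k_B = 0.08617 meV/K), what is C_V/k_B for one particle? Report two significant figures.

0.10

k_BT = 0.08617 × 2270 K = 195.6 meV.
Eᵢ/kT = 0, 1.830.
Z = Σ gᵢe^(−Eᵢ/kT) = 5·e^(−0) + 1·e^(−1.830) = 5.000 + 0.1604 = 5.160.
⟨E⟩ = 11.13 meV, ⟨E²⟩ = 3984 meV².
C_V/k_B = (⟨E²⟩ − ⟨E⟩²)/(kT)² = (3984 − 123.9)/38260 = 0.10.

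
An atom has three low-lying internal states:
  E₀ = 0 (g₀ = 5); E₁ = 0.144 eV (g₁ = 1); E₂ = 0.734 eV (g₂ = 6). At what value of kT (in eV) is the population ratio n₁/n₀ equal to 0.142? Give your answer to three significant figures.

n₁/n₀ = (g₁/g₀) exp[−(E₁−E₀)/kT] = 0.142.
⇒ (E₁−E₀)/kT = ln((1/5)/0.142) = ln(1.4085) = 0.34253.
kT = 0.144 eV / 0.34253 = 0.420 eV.

0.420 eV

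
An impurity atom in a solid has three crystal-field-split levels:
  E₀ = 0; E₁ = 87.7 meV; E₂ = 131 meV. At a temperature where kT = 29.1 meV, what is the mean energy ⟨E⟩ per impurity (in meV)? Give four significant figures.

5.432 meV

Eᵢ/kT = 0, 3.01375, 4.50172.
Z = Σ e^(−Eᵢ/kT) = e^(−0) + e^(−3.01375) + e^(−4.50172) = 1.00000 + 0.0491072 + 0.0110899 = 1.06020.
⟨E⟩ = Σ Eᵢ e^(−Eᵢ/kT) / Z = (0·1.00000 + 87.7·0.0491072 + 131·0.0110899) / 1.06020 = 5.432 meV.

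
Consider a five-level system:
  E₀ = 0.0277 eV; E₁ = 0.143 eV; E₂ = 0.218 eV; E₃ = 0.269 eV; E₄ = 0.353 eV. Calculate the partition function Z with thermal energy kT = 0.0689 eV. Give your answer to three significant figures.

Z = 0.863

Eᵢ/kT = 0.40203, 2.0755, 3.1640, 3.9042, 5.1234.
Z = Σ e^(−Eᵢ/kT) = e^(−0.40203) + e^(−2.0755) + e^(−3.1640) + e^(−3.9042) + e^(−5.1234) = 0.66896 + 0.12549 + 0.042256 + 0.020157 + 0.0059557 = 0.86282.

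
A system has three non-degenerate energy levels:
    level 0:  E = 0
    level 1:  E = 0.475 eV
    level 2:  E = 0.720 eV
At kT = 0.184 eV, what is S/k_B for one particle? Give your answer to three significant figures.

Eᵢ/kT = 0, 2.5815, 3.9130.
Z = Σ e^(−Eᵢ/kT) = e^(−0) + e^(−2.5815) + e^(−3.9130) = 1.0000 + 0.075660 + 0.019980 = 1.0956.
⟨E⟩ = Σ EᵢPᵢ = 0.045933 eV.
S/k_B = ln Z + ⟨E⟩/kT = ln(1.0956) + 0.045933/0.184 = 0.091302 + 0.24964 = 0.341.

0.341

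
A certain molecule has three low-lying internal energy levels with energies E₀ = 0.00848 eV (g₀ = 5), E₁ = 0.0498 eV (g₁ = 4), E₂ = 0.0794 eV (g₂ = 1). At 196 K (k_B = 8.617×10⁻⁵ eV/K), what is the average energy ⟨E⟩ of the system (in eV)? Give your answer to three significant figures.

k_BT = 8.617×10⁻⁵ × 196 K = 0.016889 eV.
Eᵢ/kT = 0.50210, 2.9487, 4.7013.
Z = Σ gᵢe^(−Eᵢ/kT) = 5·e^(−0.50210) + 4·e^(−2.9487) + 1·e^(−4.7013) = 3.0263 + 0.20963 + 0.0090835 = 3.2450.
⟨E⟩ = Σ Eᵢ gᵢe^(−Eᵢ/kT) / Z = (0.00848·3.0263 + 0.0498·0.20963 + 0.0794·0.0090835) / 3.2450 = 0.0113 eV.

0.0113 eV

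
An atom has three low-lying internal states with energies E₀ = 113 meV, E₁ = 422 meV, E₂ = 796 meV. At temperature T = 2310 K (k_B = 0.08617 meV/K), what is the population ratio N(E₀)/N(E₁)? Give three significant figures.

k_BT = 0.08617 × 2310 K = 199.05 meV.
n₀/n₁ = exp[−(E₀−E₁)/kT] = exp(−(-309 meV)/(199.05 meV)) = exp(1.5524) = 4.72.

4.72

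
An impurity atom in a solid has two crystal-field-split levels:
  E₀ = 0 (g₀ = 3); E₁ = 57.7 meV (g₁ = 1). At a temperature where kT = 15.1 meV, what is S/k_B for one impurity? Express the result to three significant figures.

Eᵢ/kT = 0, 3.8212.
Z = Σ gᵢe^(−Eᵢ/kT) = 3·e^(−0) + 1·e^(−3.8212) = 3.0000 + 0.021902 = 3.0219.
⟨E⟩ = Σ EᵢPᵢ = 0.41820 meV.
S/k_B = ln Z + ⟨E⟩/kT = ln(3.0219) + 0.41820/15.1 = 1.1059 + 0.027695 = 1.13.

1.13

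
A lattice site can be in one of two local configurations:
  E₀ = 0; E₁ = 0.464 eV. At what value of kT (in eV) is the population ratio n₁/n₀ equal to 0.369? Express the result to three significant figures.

0.465 eV

n₁/n₀ = exp[−(E₁−E₀)/kT] = 0.369.
⇒ (E₁−E₀)/kT = ln(1/0.369) = ln(2.7100) = 0.99695.
kT = 0.464 eV / 0.99695 = 0.465 eV.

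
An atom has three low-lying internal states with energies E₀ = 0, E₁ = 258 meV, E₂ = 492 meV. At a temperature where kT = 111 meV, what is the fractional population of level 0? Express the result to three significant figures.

0.901

Eᵢ/kT = 0, 2.3243, 4.4324.
Z = Σ e^(−Eᵢ/kT) = e^(−0) + e^(−2.3243) + e^(−4.4324) = 1.0000 + 0.097852 + 0.011886 = 1.1097.
P₀ = e^(−E₀/kT) / Z = 1.0000/1.1097 = 0.901.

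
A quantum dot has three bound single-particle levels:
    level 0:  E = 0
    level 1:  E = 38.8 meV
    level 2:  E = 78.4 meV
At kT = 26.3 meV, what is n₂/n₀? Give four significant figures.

0.05074

n₂/n₀ = exp[−(E₂−E₀)/kT] = exp(−(78.4 meV)/(26.3 meV)) = exp(-2.98099) = 0.05074.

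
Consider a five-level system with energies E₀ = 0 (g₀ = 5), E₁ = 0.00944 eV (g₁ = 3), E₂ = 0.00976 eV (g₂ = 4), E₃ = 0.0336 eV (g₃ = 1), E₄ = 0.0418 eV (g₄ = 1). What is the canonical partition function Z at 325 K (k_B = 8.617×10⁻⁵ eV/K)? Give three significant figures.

k_BT = 8.617×10⁻⁵ × 325 K = 0.028005 eV.
Eᵢ/kT = 0, 0.33708, 0.34851, 1.1998, 1.4926.
Z = Σ gᵢe^(−Eᵢ/kT) = 5·e^(−0) + 3·e^(−0.33708) + 4·e^(−0.34851) + 1·e^(−1.1998) + 1·e^(−1.4926) = 5.0000 + 2.1416 + 2.8230 + 0.30125 + 0.22479 = 10.491.

Z = 10.5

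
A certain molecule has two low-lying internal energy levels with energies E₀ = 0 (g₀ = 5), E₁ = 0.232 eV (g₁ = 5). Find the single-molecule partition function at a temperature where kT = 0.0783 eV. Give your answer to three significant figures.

Z = 5.26

Eᵢ/kT = 0, 2.9630.
Z = Σ gᵢe^(−Eᵢ/kT) = 5·e^(−0) + 5·e^(−2.9630) = 5.0000 + 0.25832 = 5.2583.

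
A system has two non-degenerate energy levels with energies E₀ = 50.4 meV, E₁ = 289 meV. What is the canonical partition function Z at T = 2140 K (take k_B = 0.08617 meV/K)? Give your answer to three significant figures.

Z = 0.969

k_BT = 0.08617 × 2140 K = 184.40 meV.
Eᵢ/kT = 0.27332, 1.5672.
Z = Σ e^(−Eᵢ/kT) = e^(−0.27332) + e^(−1.5672) = 0.76085 + 0.20863 = 0.96948.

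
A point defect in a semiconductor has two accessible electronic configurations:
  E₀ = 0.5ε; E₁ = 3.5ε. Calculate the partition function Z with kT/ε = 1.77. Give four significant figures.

Eᵢ/kT = 0.282486, 1.97740.
Z = Σ e^(−Eᵢ/kT) = e^(−0.282486) + e^(−1.97740) = 0.753907 + 0.138429 = 0.892336.

Z = 0.8923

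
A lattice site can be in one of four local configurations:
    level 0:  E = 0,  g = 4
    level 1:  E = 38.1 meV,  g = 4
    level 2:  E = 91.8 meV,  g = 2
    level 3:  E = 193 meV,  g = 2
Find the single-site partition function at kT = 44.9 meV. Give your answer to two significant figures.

Eᵢ/kT = 0, 0.8486, 2.045, 4.298.
Z = Σ gᵢe^(−Eᵢ/kT) = 4·e^(−0) + 4·e^(−0.8486) + 2·e^(−2.045) + 2·e^(−4.298) = 4.000 + 1.712 + 0.2588 + 0.02719 = 5.998.

Z = 6.0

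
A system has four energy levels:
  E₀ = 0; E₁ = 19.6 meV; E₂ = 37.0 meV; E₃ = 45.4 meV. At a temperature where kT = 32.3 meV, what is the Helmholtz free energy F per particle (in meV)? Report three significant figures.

-24.1 meV

Eᵢ/kT = 0, 0.60681, 1.1455, 1.4056.
Z = Σ e^(−Eᵢ/kT) = e^(−0) + e^(−0.60681) + e^(−1.1455) + e^(−1.4056) = 1.0000 + 0.54509 + 0.31806 + 0.24522 = 2.1084.
F = −kT ln Z = −32.3 × ln(2.1084) = −32.3 × 0.74593 = -24.1 meV.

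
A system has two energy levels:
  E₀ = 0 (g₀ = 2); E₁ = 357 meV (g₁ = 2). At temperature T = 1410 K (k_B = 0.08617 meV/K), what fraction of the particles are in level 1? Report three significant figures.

k_BT = 0.08617 × 1410 K = 121.50 meV.
Eᵢ/kT = 0, 2.9383.
Z = Σ gᵢe^(−Eᵢ/kT) = 2·e^(−0) + 2·e^(−2.9383) = 2.0000 + 0.10591 = 2.1059.
P₁ = g₁ e^(−E₁/kT) / Z = 0.10591/2.1059 = 0.0503.

0.0503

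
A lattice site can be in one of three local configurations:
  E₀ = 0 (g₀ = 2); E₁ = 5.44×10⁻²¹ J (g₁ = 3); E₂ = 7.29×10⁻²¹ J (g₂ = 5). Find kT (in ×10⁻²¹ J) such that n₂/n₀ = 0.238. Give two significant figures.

n₂/n₀ = (g₂/g₀) exp[−(E₂−E₀)/kT] = 0.238.
⇒ (E₂−E₀)/kT = ln((5/2)/0.238) = ln(10.50) = 2.351.
kT = 7.29 ×10⁻²¹ J / 2.351 = 3.1 ×10⁻²¹ J.

3.1 ×10⁻²¹ J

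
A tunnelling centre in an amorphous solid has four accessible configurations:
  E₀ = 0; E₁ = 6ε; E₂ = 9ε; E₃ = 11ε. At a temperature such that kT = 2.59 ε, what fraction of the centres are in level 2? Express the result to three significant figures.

Eᵢ/kT = 0, 2.3166, 3.4749, 4.2471.
Z = Σ e^(−Eᵢ/kT) = e^(−0) + e^(−2.3166) + e^(−3.4749) + e^(−4.2471) = 1.0000 + 0.098608 + 0.030965 + 0.014306 = 1.1439.
P₂ = e^(−E₂/kT) / Z = 0.030965/1.1439 = 0.0271.

0.0271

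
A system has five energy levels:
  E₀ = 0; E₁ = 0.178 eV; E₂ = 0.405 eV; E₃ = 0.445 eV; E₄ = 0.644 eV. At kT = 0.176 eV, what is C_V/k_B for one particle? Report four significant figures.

0.7950

Eᵢ/kT = 0, 1.01136, 2.30114, 2.52841, 3.65909.
Z = Σ e^(−Eᵢ/kT) = e^(−0) + e^(−1.01136) + e^(−2.30114) + e^(−2.52841) + e^(−3.65909) = 1.00000 + 0.363724 + 0.100145 + 0.0797858 + 0.0257559 = 1.56941.
⟨E⟩ = 0.100288 eV, ⟨E²⟩ = 0.0346831 eV².
C_V/k_B = (⟨E²⟩ − ⟨E⟩²)/(kT)² = (0.0346831 − 0.0100577)/0.0309760 = 0.7950.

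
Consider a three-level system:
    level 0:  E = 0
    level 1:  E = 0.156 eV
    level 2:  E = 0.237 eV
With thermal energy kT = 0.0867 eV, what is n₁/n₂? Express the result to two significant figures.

n₁/n₂ = exp[−(E₁−E₂)/kT] = exp(−(-0.081 eV)/(0.0867 eV)) = exp(0.9343) = 2.5.

2.5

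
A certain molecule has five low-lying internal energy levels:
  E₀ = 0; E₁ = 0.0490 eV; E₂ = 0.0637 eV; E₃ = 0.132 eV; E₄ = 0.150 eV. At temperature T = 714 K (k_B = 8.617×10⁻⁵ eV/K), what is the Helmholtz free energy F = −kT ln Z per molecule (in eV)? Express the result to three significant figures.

-0.0430 eV

k_BT = 8.617×10⁻⁵ × 714 K = 0.061525 eV.
Eᵢ/kT = 0, 0.79642, 1.0354, 2.1455, 2.4380.
Z = Σ e^(−Eᵢ/kT) = e^(−0) + e^(−0.79642) + e^(−1.0354) + e^(−2.1455) + e^(−2.4380) = 1.0000 + 0.45094 + 0.35508 + 0.11701 + 0.087335 = 2.0104.
F = −kT ln Z = −0.061525 × ln(2.0104) = −0.061525 × 0.69833 = -0.0430 eV.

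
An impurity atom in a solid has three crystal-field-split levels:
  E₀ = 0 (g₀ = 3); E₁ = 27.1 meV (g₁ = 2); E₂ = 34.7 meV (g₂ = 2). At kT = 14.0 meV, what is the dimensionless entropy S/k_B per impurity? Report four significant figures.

Eᵢ/kT = 0, 1.93571, 2.47857.
Z = Σ gᵢe^(−Eᵢ/kT) = 3·e^(−0) + 2·e^(−1.93571) + 2·e^(−2.47857) = 3.00000 + 0.288644 + 0.167726 = 3.45637.
⟨E⟩ = Σ EᵢPᵢ = 3.94702 meV.
S/k_B = ln Z + ⟨E⟩/kT = ln(3.45637) + 3.94702/14.0 = 1.24022 + 0.281930 = 1.522.

1.522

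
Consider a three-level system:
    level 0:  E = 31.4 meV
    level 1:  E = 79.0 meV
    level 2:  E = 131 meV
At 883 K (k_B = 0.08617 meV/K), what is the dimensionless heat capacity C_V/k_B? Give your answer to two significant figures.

k_BT = 0.08617 × 883 K = 76.09 meV.
Eᵢ/kT = 0.4127, 1.038, 1.722.
Z = Σ e^(−Eᵢ/kT) = e^(−0.4127) + e^(−1.038) + e^(−1.722) = 0.6619 + 0.3542 + 0.1787 = 1.195.
⟨E⟩ = 60.40 meV, ⟨E²⟩ = 4962 meV².
C_V/k_B = (⟨E²⟩ − ⟨E⟩²)/(kT)² = (4962 − 3648)/5790 = 0.23.

0.23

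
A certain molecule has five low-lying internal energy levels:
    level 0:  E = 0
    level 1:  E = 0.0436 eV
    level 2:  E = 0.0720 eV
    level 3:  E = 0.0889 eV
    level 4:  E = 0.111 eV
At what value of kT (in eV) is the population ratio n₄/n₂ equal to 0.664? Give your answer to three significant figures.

n₄/n₂ = exp[−(E₄−E₂)/kT] = 0.664.
⇒ (E₄−E₂)/kT = ln(1/0.664) = ln(1.5060) = 0.40946.
kT = 0.0390 eV / 0.40946 = 0.0952 eV.

0.0952 eV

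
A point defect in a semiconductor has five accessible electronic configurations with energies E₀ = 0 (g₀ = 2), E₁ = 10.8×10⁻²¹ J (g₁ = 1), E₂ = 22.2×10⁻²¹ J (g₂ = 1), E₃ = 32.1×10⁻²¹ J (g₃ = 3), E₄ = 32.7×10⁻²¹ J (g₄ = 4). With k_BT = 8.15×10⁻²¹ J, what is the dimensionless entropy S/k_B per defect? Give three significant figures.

Eᵢ/kT = 0, 1.3252, 2.7239, 3.9387, 4.0123.
Z = Σ gᵢe^(−Eᵢ/kT) = 2·e^(−0) + 1·e^(−1.3252) + 1·e^(−2.7239) + 3·e^(−3.9387) + 4·e^(−4.0123) = 2.0000 + 0.26575 + 0.065618 + 0.058421 + 0.072367 = 2.4622.
⟨E⟩ = Σ EᵢPᵢ = 3.4800 ×10⁻²¹ J.
S/k_B = ln Z + ⟨E⟩/kT = ln(2.4622) + 3.4800/8.15 = 0.90106 + 0.42699 = 1.33.

1.33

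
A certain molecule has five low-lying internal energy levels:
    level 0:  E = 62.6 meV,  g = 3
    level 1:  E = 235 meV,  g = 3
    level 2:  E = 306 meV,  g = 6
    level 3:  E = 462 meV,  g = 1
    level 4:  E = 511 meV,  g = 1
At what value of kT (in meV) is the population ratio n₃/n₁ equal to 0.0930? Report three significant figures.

n₃/n₁ = (g₃/g₁) exp[−(E₃−E₁)/kT] = 0.0930.
⇒ (E₃−E₁)/kT = ln((1/3)/0.0930) = ln(3.5842) = 1.2765.
kT = 227 meV / 1.2765 = 178 meV.

178 meV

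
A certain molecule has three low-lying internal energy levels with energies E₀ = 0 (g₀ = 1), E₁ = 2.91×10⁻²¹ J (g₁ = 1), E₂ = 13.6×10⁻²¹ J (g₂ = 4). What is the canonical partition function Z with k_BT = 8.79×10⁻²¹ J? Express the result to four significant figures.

Z = 2.570

Eᵢ/kT = 0, 0.331058, 1.54721.
Z = Σ gᵢe^(−Eᵢ/kT) = 1·e^(−0) + 1·e^(−0.331058) + 4·e^(−1.54721) = 1.00000 + 0.718164 + 0.851364 = 2.56953.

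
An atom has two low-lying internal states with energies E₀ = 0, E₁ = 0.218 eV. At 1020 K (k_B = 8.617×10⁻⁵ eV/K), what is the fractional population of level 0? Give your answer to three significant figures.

k_BT = 8.617×10⁻⁵ × 1020 K = 0.087893 eV.
Eᵢ/kT = 0, 2.4803.
Z = Σ e^(−Eᵢ/kT) = e^(−0) + e^(−2.4803) = 1.0000 + 0.083718 = 1.0837.
P₀ = e^(−E₀/kT) / Z = 1.0000/1.0837 = 0.923.

0.923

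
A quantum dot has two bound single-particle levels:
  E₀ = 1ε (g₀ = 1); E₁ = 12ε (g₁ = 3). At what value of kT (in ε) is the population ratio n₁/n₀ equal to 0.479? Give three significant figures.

6.00 ε

n₁/n₀ = (g₁/g₀) exp[−(E₁−E₀)/kT] = 0.479.
⇒ (E₁−E₀)/kT = ln((3/1)/0.479) = ln(6.2630) = 1.8347.
kT = 11ε / 1.8347 = 6.00 ε.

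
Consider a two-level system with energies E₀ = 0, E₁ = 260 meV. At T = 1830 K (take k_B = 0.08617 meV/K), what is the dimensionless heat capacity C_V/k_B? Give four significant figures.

0.3677

k_BT = 0.08617 × 1830 K = 157.691 meV.
Eᵢ/kT = 0, 1.64879.
Z = Σ e^(−Eᵢ/kT) = e^(−0) + e^(−1.64879) = 1.00000 + 0.192282 = 1.19228.
⟨E⟩ = 41.9309 meV, ⟨E²⟩ = 10902.0 meV².
C_V/k_B = (⟨E²⟩ − ⟨E⟩²)/(kT)² = (10902.0 − 1758.20)/24866.5 = 0.3677.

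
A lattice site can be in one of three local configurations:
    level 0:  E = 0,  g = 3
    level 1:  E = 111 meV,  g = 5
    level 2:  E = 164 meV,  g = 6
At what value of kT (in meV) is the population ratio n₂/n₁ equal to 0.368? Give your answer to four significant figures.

n₂/n₁ = (g₂/g₁) exp[−(E₂−E₁)/kT] = 0.368.
⇒ (E₂−E₁)/kT = ln((6/5)/0.368) = ln(3.26087) = 1.18199.
kT = 53 meV / 1.18199 = 44.84 meV.

44.84 meV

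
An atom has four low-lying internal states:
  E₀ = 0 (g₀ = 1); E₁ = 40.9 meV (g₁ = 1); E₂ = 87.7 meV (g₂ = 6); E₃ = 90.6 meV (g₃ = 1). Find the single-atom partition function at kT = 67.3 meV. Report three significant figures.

Z = 3.43

Eᵢ/kT = 0, 0.60773, 1.3031, 1.3462.
Z = Σ gᵢe^(−Eᵢ/kT) = 1·e^(−0) + 1·e^(−0.60773) + 6·e^(−1.3031) + 1·e^(−1.3462) = 1.0000 + 0.54459 + 1.6301 + 0.26023 = 3.4349.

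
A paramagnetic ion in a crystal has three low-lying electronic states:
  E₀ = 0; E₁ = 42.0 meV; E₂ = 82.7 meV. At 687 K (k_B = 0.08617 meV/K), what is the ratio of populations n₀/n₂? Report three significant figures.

k_BT = 0.08617 × 687 K = 59.199 meV.
n₀/n₂ = exp[−(E₀−E₂)/kT] = exp(−(-82.7 meV)/(59.199 meV)) = exp(1.3970) = 4.04.

4.04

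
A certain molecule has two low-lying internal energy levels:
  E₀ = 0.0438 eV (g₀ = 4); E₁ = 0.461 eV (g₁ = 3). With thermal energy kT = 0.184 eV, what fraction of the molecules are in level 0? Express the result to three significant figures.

0.928

Eᵢ/kT = 0.23804, 2.5054.
Z = Σ gᵢe^(−Eᵢ/kT) = 4·e^(−0.23804) + 3·e^(−2.5054) = 3.1527 + 0.24493 = 3.3976.
P₀ = g₀ e^(−E₀/kT) / Z = 3.1527/3.3976 = 0.928.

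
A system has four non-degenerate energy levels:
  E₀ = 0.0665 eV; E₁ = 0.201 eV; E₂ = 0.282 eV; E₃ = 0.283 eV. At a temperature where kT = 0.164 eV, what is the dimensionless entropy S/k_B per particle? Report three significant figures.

1.22

Eᵢ/kT = 0.40549, 1.2256, 1.7195, 1.7256.
Z = Σ e^(−Eᵢ/kT) = e^(−0.40549) + e^(−1.2256) + e^(−1.7195) + e^(−1.7256) = 0.66665 + 0.29358 + 0.17916 + 0.17807 = 1.3175.
⟨E⟩ = Σ EᵢPᵢ = 0.15504 eV.
S/k_B = ln Z + ⟨E⟩/kT = ln(1.3175) + 0.15504/0.164 = 0.27574 + 0.94537 = 1.22.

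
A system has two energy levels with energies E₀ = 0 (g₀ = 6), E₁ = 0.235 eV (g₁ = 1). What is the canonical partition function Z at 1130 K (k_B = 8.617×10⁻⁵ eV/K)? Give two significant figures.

Z = 6.1

k_BT = 8.617×10⁻⁵ × 1130 K = 0.09737 eV.
Eᵢ/kT = 0, 2.413.
Z = Σ gᵢe^(−Eᵢ/kT) = 6·e^(−0) + 1·e^(−2.413) = 6.000 + 0.08955 = 6.090.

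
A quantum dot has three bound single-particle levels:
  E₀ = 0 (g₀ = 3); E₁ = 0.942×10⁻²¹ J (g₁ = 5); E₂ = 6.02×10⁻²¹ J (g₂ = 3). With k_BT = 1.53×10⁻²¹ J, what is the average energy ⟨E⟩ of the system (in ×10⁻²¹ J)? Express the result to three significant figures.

Eᵢ/kT = 0, 0.61569, 3.9346.
Z = Σ gᵢe^(−Eᵢ/kT) = 3·e^(−0) + 5·e^(−0.61569) + 3·e^(−3.9346) = 3.0000 + 2.7013 + 0.058661 = 5.7600.
⟨E⟩ = Σ Eᵢ gᵢe^(−Eᵢ/kT) / Z = (0·3.0000 + 0.942·2.7013 + 6.02·0.058661) / 5.7600 = 0.503 ×10⁻²¹ J.

0.503 ×10⁻²¹ J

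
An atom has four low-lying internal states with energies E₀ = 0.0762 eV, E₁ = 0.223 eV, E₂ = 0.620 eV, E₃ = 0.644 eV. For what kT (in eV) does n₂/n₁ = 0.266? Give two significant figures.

0.30 eV

n₂/n₁ = exp[−(E₂−E₁)/kT] = 0.266.
⇒ (E₂−E₁)/kT = ln(1/0.266) = ln(3.759) = 1.324.
kT = 0.397 eV / 1.324 = 0.30 eV.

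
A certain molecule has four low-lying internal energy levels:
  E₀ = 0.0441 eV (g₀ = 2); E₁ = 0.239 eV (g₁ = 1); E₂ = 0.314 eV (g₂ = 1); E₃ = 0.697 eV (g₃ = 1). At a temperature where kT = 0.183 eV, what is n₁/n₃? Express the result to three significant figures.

n₁/n₃ = (g₁/g₃) exp[−(E₁−E₃)/kT] = (1/1) × exp(−(-0.458 eV)/(0.183 eV)) = (1/1) × exp(2.5027) = 12.2.

12.2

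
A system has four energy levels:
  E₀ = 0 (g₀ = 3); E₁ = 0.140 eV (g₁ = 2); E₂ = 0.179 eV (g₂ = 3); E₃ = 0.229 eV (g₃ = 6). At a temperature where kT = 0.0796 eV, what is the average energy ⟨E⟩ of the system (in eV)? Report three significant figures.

Eᵢ/kT = 0, 1.7588, 2.2487, 2.8769.
Z = Σ gᵢe^(−Eᵢ/kT) = 3·e^(−0) + 2·e^(−1.7588) + 3·e^(−2.2487) + 6·e^(−2.8769) = 3.0000 + 0.34450 + 0.31661 + 0.33785 = 3.9990.
⟨E⟩ = Σ Eᵢ gᵢe^(−Eᵢ/kT) / Z = (0·3.0000 + 0.140·0.34450 + 0.179·0.31661 + 0.229·0.33785) / 3.9990 = 0.0456 eV.

0.0456 eV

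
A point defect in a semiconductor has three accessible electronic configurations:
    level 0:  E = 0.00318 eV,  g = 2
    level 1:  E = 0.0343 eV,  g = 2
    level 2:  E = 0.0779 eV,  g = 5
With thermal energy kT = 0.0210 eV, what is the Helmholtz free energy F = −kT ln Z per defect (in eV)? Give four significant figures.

Eᵢ/kT = 0.151429, 1.63333, 3.70952.
Z = Σ gᵢe^(−Eᵢ/kT) = 2·e^(−0.151429) + 2·e^(−1.63333) + 5·e^(−3.70952) = 1.71896 + 0.390556 + 0.122446 = 2.23196.
F = −kT ln Z = −0.0210 × ln(2.23196) = −0.0210 × 0.802880 = -0.01686 eV.

-0.01686 eV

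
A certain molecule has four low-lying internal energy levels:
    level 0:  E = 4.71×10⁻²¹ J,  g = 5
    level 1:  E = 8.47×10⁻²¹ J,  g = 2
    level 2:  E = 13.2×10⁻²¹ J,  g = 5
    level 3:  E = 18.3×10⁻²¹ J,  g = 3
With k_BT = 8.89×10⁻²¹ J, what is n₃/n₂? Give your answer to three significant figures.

0.338

n₃/n₂ = (g₃/g₂) exp[−(E₃−E₂)/kT] = (3/5) × exp(−(5.1 ×10⁻²¹ J)/(8.89 ×10⁻²¹ J)) = (3/5) × exp(-0.57368) = 0.338.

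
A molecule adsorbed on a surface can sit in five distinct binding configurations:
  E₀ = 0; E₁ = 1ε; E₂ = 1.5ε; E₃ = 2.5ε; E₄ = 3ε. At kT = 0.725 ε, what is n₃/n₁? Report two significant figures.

n₃/n₁ = exp[−(E₃−E₁)/kT] = exp(−(1.5ε)/(0.725ε)) = exp(-2.069) = 0.13.

0.13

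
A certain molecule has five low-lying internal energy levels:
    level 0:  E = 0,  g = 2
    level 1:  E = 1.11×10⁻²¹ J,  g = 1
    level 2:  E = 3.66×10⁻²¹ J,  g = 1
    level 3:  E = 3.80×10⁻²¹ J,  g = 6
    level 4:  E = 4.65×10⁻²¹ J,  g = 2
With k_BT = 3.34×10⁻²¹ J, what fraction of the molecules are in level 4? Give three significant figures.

0.0908

Eᵢ/kT = 0, 0.33234, 1.0958, 1.1377, 1.3922.
Z = Σ gᵢe^(−Eᵢ/kT) = 2·e^(−0) + 1·e^(−0.33234) + 1·e^(−1.0958) + 6·e^(−1.1377) + 2·e^(−1.3922) = 2.0000 + 0.71724 + 0.33427 + 1.9233 + 0.49706 = 5.4719.
P₄ = g₄ e^(−E₄/kT) / Z = 0.49706/5.4719 = 0.0908.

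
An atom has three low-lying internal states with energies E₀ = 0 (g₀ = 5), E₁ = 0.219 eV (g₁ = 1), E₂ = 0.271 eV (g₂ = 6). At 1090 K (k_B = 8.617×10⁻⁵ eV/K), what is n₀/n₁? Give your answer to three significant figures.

51.5

k_BT = 8.617×10⁻⁵ × 1090 K = 0.093925 eV.
n₀/n₁ = (g₀/g₁) exp[−(E₀−E₁)/kT] = (5/1) × exp(−(-0.219 eV)/(0.093925 eV)) = (5/1) × exp(2.3316) = 51.5.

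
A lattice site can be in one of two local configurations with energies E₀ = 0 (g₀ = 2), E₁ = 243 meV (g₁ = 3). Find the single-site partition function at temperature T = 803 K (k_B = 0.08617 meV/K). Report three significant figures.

k_BT = 0.08617 × 803 K = 69.195 meV.
Eᵢ/kT = 0, 3.5118.
Z = Σ gᵢe^(−Eᵢ/kT) = 2·e^(−0) + 3·e^(−3.5118) = 2.0000 + 0.089529 = 2.0895.

Z = 2.09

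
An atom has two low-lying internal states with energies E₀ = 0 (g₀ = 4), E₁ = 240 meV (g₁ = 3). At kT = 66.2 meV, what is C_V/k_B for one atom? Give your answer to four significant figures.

0.2524

Eᵢ/kT = 0, 3.62538.
Z = Σ gᵢe^(−Eᵢ/kT) = 4·e^(−0) + 3·e^(−3.62538) = 4.00000 + 0.0799169 = 4.07992.
⟨E⟩ = 4.70109 meV, ⟨E²⟩ = 1128.26 meV².
C_V/k_B = (⟨E²⟩ − ⟨E⟩²)/(kT)² = (1128.26 − 22.1002)/4382.44 = 0.2524.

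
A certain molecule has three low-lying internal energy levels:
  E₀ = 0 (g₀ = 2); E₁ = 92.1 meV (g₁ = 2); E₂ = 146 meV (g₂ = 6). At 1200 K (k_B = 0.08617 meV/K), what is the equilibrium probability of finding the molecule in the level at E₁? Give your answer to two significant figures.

k_BT = 0.08617 × 1200 K = 103.4 meV.
Eᵢ/kT = 0, 0.8907, 1.412.
Z = Σ gᵢe^(−Eᵢ/kT) = 2·e^(−0) + 2·e^(−0.8907) + 6·e^(−1.412) = 2.000 + 0.8207 + 1.462 = 4.283.
P₁ = g₁ e^(−E₁/kT) / Z = 0.8207/4.283 = 0.19.

0.19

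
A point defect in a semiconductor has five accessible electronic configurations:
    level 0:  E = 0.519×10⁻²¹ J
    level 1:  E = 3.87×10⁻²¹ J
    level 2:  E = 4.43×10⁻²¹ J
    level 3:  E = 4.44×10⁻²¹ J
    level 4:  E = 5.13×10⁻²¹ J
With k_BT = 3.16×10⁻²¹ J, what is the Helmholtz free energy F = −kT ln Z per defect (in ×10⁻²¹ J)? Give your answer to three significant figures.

Eᵢ/kT = 0.16424, 1.2247, 1.4019, 1.4051, 1.6234.
Z = Σ e^(−Eᵢ/kT) = e^(−0.16424) + e^(−1.2247) + e^(−1.4019) + e^(−1.4051) + e^(−1.6234) = 0.84854 + 0.29385 + 0.24613 + 0.24534 + 0.19723 = 1.8311.
F = −kT ln Z = −3.16 × ln(1.8311) = −3.16 × 0.60492 = -1.91 ×10⁻²¹ J.

-1.91 ×10⁻²¹ J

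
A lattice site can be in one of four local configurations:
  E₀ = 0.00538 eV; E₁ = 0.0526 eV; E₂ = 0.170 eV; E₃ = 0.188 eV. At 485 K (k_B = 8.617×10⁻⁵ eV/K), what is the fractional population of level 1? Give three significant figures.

0.238

k_BT = 8.617×10⁻⁵ × 485 K = 0.041792 eV.
Eᵢ/kT = 0.12873, 1.2586, 4.0678, 4.4985.
Z = Σ e^(−Eᵢ/kT) = e^(−0.12873) + e^(−1.2586) + e^(−4.0678) + e^(−4.4985) = 0.87921 + 0.28405 + 0.017115 + 0.011126 = 1.1915.
P₁ = e^(−E₁/kT) / Z = 0.28405/1.1915 = 0.238.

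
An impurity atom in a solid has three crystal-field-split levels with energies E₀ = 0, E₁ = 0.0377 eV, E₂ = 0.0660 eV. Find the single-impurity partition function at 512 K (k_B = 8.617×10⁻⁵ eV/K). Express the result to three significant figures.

k_BT = 8.617×10⁻⁵ × 512 K = 0.044119 eV.
Eᵢ/kT = 0, 0.85451, 1.4960.
Z = Σ e^(−Eᵢ/kT) = e^(−0) + e^(−0.85451) + e^(−1.4960) = 1.0000 + 0.42549 + 0.22402 = 1.6495.

Z = 1.65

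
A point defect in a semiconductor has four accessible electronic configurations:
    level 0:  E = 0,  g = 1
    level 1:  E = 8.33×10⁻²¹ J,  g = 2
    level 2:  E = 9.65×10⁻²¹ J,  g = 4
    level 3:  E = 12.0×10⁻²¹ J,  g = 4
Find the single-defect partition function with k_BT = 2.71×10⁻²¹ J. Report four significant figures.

Z = 1.254

Eᵢ/kT = 0, 3.07380, 3.56089, 4.42804.
Z = Σ gᵢe^(−Eᵢ/kT) = 1·e^(−0) + 2·e^(−3.07380) + 4·e^(−3.56089) + 4·e^(−4.42804) = 1.00000 + 0.0924902 + 0.113654 + 0.0477515 = 1.25390.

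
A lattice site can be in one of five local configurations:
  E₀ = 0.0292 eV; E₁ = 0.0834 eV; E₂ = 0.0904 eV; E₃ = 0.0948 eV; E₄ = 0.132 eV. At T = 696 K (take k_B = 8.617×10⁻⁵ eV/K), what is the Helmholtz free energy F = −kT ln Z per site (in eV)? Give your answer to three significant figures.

k_BT = 8.617×10⁻⁵ × 696 K = 0.059974 eV.
Eᵢ/kT = 0.48688, 1.3906, 1.5073, 1.5807, 2.2010.
Z = Σ e^(−Eᵢ/kT) = e^(−0.48688) + e^(−1.3906) + e^(−1.5073) + e^(−1.5807) + e^(−2.2010) = 0.61454 + 0.24893 + 0.22151 + 0.20583 + 0.11069 = 1.4015.
F = −kT ln Z = −0.059974 × ln(1.4015) = −0.059974 × 0.33754 = -0.0202 eV.

-0.0202 eV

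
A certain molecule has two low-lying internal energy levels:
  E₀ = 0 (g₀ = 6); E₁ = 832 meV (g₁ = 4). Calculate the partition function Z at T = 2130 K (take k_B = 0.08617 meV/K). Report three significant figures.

k_BT = 0.08617 × 2130 K = 183.54 meV.
Eᵢ/kT = 0, 4.5331.
Z = Σ gᵢe^(−Eᵢ/kT) = 6·e^(−0) + 4·e^(−4.5331) = 6.0000 + 0.042989 = 6.0430.

Z = 6.04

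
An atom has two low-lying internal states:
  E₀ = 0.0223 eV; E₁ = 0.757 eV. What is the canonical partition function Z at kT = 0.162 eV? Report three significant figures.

Eᵢ/kT = 0.13765, 4.6728.
Z = Σ e^(−Eᵢ/kT) = e^(−0.13765) + e^(−4.6728) = 0.87140 + 0.0093461 = 0.88075.

Z = 0.881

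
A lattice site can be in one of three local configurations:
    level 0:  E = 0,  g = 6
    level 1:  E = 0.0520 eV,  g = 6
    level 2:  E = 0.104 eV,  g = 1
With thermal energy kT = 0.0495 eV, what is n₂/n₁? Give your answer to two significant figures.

0.058

n₂/n₁ = (g₂/g₁) exp[−(E₂−E₁)/kT] = (1/6) × exp(−(0.0520 eV)/(0.0495 eV)) = (1/6) × exp(-1.051) = 0.058.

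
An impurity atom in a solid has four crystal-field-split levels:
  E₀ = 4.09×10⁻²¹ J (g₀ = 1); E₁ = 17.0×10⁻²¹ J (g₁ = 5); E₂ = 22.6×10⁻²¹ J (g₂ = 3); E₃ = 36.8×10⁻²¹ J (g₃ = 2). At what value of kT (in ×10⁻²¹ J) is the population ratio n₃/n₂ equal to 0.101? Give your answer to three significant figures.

n₃/n₂ = (g₃/g₂) exp[−(E₃−E₂)/kT] = 0.101.
⇒ (E₃−E₂)/kT = ln((2/3)/0.101) = ln(6.6007) = 1.8872.
kT = 14.2 ×10⁻²¹ J / 1.8872 = 7.52 ×10⁻²¹ J.

7.52 ×10⁻²¹ J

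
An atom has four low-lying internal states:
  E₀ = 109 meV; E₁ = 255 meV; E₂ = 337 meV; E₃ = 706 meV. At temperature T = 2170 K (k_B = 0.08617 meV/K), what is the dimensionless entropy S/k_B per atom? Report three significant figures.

1.06

k_BT = 0.08617 × 2170 K = 186.99 meV.
Eᵢ/kT = 0.58292, 1.3637, 1.8022, 3.7756.
Z = Σ e^(−Eᵢ/kT) = e^(−0.58292) + e^(−1.3637) + e^(−1.8022) + e^(−3.7756) = 0.55827 + 0.25571 + 0.16494 + 0.022923 = 1.0018.
⟨E⟩ = Σ EᵢPᵢ = 197.47 meV.
S/k_B = ln Z + ⟨E⟩/kT = ln(1.0018) + 197.47/186.99 = 0.0017984 + 1.0560 = 1.06.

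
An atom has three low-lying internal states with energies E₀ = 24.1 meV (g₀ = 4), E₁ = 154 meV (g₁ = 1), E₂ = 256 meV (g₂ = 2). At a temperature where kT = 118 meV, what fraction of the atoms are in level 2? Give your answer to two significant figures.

Eᵢ/kT = 0.2042, 1.305, 2.169.
Z = Σ gᵢe^(−Eᵢ/kT) = 4·e^(−0.2042) + 1·e^(−1.305) + 2·e^(−2.169) = 3.261 + 0.2712 + 0.2286 = 3.761.
P₂ = g₂ e^(−E₂/kT) / Z = 0.2286/3.761 = 0.061.

0.061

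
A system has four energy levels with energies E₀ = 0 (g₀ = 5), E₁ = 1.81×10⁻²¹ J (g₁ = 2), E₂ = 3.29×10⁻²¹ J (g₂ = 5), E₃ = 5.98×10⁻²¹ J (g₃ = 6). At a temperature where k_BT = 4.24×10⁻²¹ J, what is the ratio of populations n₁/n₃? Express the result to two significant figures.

0.89

n₁/n₃ = (g₁/g₃) exp[−(E₁−E₃)/kT] = (2/6) × exp(−(-4.17 ×10⁻²¹ J)/(4.24 ×10⁻²¹ J)) = (2/6) × exp(0.9835) = 0.89.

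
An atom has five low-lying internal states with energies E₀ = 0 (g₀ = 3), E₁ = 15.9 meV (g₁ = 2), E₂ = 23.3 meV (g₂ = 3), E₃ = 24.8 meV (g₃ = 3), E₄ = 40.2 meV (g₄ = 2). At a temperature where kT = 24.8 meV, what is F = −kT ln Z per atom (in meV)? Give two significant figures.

Eᵢ/kT = 0, 0.6411, 0.9395, 1.000, 1.621.
Z = Σ gᵢe^(−Eᵢ/kT) = 3·e^(−0) + 2·e^(−0.6411) + 3·e^(−0.9395) + 3·e^(−1.000) + 2·e^(−1.621) = 3.000 + 1.053 + 1.172 + 1.104 + 0.3954 = 6.724.
F = −kT ln Z = −24.8 × ln(6.724) = −24.8 × 1.906 = -47 meV.

-47 meV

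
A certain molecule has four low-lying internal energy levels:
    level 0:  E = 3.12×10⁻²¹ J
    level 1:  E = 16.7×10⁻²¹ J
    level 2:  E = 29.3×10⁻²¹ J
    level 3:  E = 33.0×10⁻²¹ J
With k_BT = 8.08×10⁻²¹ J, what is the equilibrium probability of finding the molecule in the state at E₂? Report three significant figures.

Eᵢ/kT = 0.38614, 2.0668, 3.6262, 4.0842.
Z = Σ e^(−Eᵢ/kT) = e^(−0.38614) + e^(−2.0668) + e^(−3.6262) + e^(−4.0842) = 0.67968 + 0.12659 + 0.026617 + 0.016837 = 0.84972.
P₂ = e^(−E₂/kT) / Z = 0.026617/0.84972 = 0.0313.

0.0313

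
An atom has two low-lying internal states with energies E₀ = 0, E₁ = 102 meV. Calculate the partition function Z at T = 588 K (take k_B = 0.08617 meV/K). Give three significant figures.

k_BT = 0.08617 × 588 K = 50.668 meV.
Eᵢ/kT = 0, 2.0131.
Z = Σ e^(−Eᵢ/kT) = e^(−0) + e^(−2.0131) = 1.0000 + 0.13357 = 1.1336.

Z = 1.13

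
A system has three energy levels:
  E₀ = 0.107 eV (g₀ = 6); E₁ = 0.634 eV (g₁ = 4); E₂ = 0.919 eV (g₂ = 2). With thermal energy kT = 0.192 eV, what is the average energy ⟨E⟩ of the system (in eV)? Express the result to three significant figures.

Eᵢ/kT = 0.55729, 3.3021, 4.7865.
Z = Σ gᵢe^(−Eᵢ/kT) = 6·e^(−0.55729) + 4·e^(−3.3021) + 2·e^(−4.7865) = 3.4366 + 0.14722 + 0.016683 = 3.6005.
⟨E⟩ = Σ Eᵢ gᵢe^(−Eᵢ/kT) / Z = (0.107·3.4366 + 0.634·0.14722 + 0.919·0.016683) / 3.6005 = 0.132 eV.

0.132 eV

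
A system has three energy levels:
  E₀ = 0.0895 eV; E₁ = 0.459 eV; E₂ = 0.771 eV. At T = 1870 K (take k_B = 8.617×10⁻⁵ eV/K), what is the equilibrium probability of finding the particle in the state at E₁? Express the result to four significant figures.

k_BT = 8.617×10⁻⁵ × 1870 K = 0.161138 eV.
Eᵢ/kT = 0.555425, 2.84849, 4.78472.
Z = Σ e^(−Eᵢ/kT) = e^(−0.555425) + e^(−2.84849) + e^(−4.78472) = 0.573828 + 0.0579317 + 0.00835646 = 0.640116.
P₁ = e^(−E₁/kT) / Z = 0.0579317/0.640116 = 0.09050.

0.09050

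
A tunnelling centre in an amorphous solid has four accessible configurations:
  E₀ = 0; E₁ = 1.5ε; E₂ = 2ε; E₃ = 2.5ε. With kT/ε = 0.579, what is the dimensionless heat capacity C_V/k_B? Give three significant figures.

0.904

Eᵢ/kT = 0, 2.5907, 3.4542, 4.3178.
Z = Σ e^(−Eᵢ/kT) = e^(−0) + e^(−2.5907) + e^(−3.4542) + e^(−4.3178) = 1.0000 + 0.074968 + 0.031613 + 0.013329 = 1.1199.
⟨E⟩ = 0.18662 ε, ⟨E²⟩ = 0.33792 ε².
C_V/k_B = (⟨E²⟩ − ⟨E⟩²)/(kT)² = (0.33792 − 0.034827)/0.33524 = 0.904.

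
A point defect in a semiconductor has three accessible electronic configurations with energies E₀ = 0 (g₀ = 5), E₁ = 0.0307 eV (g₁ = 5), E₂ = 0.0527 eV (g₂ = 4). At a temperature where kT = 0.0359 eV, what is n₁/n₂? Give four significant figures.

n₁/n₂ = (g₁/g₂) exp[−(E₁−E₂)/kT] = (5/4) × exp(−(-0.0220 eV)/(0.0359 eV)) = (5/4) × exp(0.612813) = 2.307.

2.307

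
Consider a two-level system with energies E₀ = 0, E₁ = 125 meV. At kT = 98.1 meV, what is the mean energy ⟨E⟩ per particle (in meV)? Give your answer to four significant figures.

27.32 meV

Eᵢ/kT = 0, 1.27421.
Z = Σ e^(−Eᵢ/kT) = e^(−0) + e^(−1.27421) = 1.00000 + 0.279652 = 1.27965.
⟨E⟩ = Σ Eᵢ e^(−Eᵢ/kT) / Z = (0·1.00000 + 125·0.279652) / 1.27965 = 27.32 meV.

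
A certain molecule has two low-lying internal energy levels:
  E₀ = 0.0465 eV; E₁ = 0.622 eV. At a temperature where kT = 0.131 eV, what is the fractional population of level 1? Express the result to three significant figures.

0.0122

Eᵢ/kT = 0.35496, 4.7481.
Z = Σ e^(−Eᵢ/kT) = e^(−0.35496) + e^(−4.7481) = 0.70120 + 0.0086681 = 0.70987.
P₁ = e^(−E₁/kT) / Z = 0.0086681/0.70987 = 0.0122.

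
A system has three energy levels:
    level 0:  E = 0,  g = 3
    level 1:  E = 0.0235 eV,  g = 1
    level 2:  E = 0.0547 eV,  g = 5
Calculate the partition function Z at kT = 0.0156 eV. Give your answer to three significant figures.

Eᵢ/kT = 0, 1.5064, 3.5064.
Z = Σ gᵢe^(−Eᵢ/kT) = 3·e^(−0) + 1·e^(−1.5064) + 5·e^(−3.5064) = 3.0000 + 0.22171 + 0.15002 = 3.3717.

Z = 3.37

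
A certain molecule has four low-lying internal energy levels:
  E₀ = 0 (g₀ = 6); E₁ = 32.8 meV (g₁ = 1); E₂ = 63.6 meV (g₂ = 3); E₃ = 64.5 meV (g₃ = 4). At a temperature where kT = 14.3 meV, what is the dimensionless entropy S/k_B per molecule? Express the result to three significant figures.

Eᵢ/kT = 0, 2.2937, 4.4476, 4.5105.
Z = Σ gᵢe^(−Eᵢ/kT) = 6·e^(−0) + 1·e^(−2.2937) + 3·e^(−4.4476) + 4·e^(−4.5105) = 6.0000 + 0.10089 + 0.035120 + 0.043972 = 6.1800.
⟨E⟩ = Σ EᵢPᵢ = 1.3558 meV.
S/k_B = ln Z + ⟨E⟩/kT = ln(6.1800) + 1.3558/14.3 = 1.8213 + 0.094811 = 1.92.

1.92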